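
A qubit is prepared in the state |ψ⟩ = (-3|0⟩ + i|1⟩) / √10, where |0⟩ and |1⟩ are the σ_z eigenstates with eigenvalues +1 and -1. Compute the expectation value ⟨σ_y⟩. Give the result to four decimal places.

-0.6000

⟨σ_y⟩ = 2 Im(a* b)/(|a|²+|b|²) with a = -3, b = i.
a* b = -3i, so ⟨σ_y⟩ = -6/10.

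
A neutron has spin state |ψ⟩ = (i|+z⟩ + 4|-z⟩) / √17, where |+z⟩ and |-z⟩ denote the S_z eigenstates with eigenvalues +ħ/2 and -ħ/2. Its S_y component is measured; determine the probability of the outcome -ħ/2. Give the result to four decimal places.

|-y⟩ = (|+z⟩ - i|-z⟩)/√2, so ⟨-y|ψ⟩ = (5i) / (√2·√17).
P = |5i|² / 34 = 25/34.

0.7353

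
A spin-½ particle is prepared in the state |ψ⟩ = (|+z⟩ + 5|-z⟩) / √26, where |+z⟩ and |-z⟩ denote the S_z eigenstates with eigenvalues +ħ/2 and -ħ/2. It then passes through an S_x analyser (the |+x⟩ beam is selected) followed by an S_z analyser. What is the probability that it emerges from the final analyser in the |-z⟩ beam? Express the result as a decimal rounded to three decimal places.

First analyser (S_x): P(|+x⟩) = |⟨+x|ψ⟩|² = 36/52.
After stage 1 the state is |+x⟩; P(|-z⟩) = |⟨-z|+x⟩|² = 1/2.
Joint probability = 36/52 × 1/2 = 0.346.

0.346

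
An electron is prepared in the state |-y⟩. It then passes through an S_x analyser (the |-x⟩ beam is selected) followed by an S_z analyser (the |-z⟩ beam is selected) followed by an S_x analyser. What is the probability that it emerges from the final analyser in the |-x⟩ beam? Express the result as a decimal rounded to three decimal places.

0.125

First analyser (S_x): from |-y⟩, P(|-x⟩) = 1/2.
After stage 1 the state is |-x⟩; P(|-z⟩) = |⟨-z|-x⟩|² = 1/2.
After stage 2 the state is |-z⟩; P(|-x⟩) = |⟨-x|-z⟩|² = 1/2.
Joint probability = 1/2 × 1/2 × 1/2 = 0.125.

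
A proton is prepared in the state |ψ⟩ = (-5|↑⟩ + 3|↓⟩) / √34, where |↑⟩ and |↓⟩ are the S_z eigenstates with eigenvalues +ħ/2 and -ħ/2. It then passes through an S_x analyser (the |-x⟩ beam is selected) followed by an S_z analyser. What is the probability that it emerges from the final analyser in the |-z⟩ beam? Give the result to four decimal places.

0.4706

First analyser (S_x): P(|-x⟩) = |⟨-x|ψ⟩|² = 64/68.
After stage 1 the state is |-x⟩; P(|-z⟩) = |⟨-z|-x⟩|² = 1/2.
Joint probability = 64/68 × 1/2 = 0.4706.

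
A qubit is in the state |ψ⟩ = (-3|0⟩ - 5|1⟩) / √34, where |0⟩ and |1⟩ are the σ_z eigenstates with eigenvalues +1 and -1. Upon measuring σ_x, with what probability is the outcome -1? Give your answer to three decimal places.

0.059

|-x⟩ = (|0⟩ - |1⟩)/√2, so ⟨-x|ψ⟩ = (2) / (√2·√34).
P = |2|² / 68 = 4/68.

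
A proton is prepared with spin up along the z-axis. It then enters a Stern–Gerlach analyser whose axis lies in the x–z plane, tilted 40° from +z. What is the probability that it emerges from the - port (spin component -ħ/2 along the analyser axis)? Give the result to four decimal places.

0.1170

For spin-½, the probability of finding spin-up along an axis at angle θ to the initial spin direction is cos²(θ/2); spin-down is sin²(θ/2).
θ = 40°, so P = sin²(20°) ≈ 0.1170.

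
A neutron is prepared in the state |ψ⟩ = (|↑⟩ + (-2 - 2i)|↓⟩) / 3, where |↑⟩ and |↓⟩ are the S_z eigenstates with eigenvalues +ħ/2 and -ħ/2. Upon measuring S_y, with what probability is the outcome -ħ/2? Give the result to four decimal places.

0.7222

|-y⟩ = (|↑⟩ - i|↓⟩)/√2, so ⟨-y|ψ⟩ = (3 - 2i) / (√2·3).
P = |3 - 2i|² / 18 = 13/18.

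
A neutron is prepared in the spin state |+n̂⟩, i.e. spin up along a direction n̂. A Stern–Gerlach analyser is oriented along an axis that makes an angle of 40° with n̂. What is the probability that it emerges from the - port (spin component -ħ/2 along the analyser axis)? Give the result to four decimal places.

For spin-½, the probability of finding spin-up along an axis at angle θ to the initial spin direction is cos²(θ/2); spin-down is sin²(θ/2).
θ = 40°, so P = sin²(20°) ≈ 0.1170.

0.1170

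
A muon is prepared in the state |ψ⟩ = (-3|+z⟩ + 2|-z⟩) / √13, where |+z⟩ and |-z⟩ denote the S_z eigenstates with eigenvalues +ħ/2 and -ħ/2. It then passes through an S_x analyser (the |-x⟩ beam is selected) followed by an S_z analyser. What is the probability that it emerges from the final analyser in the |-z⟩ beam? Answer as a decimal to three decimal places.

First analyser (S_x): P(|-x⟩) = |⟨-x|ψ⟩|² = 25/26.
After stage 1 the state is |-x⟩; P(|-z⟩) = |⟨-z|-x⟩|² = 1/2.
Joint probability = 25/26 × 1/2 = 0.481.

0.481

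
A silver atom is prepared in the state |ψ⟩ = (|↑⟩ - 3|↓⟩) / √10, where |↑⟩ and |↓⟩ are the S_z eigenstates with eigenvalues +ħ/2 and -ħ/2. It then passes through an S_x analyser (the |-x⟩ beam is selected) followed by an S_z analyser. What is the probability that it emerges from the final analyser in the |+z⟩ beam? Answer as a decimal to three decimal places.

0.400

First analyser (S_x): P(|-x⟩) = |⟨-x|ψ⟩|² = 16/20.
After stage 1 the state is |-x⟩; P(|+z⟩) = |⟨+z|-x⟩|² = 1/2.
Joint probability = 16/20 × 1/2 = 0.400.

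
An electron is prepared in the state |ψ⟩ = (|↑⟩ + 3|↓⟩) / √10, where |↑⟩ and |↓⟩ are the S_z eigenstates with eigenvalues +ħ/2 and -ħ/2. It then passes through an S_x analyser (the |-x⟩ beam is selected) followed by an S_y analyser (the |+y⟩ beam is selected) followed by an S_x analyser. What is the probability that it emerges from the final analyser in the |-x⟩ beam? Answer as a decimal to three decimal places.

0.050

First analyser (S_x): P(|-x⟩) = |⟨-x|ψ⟩|² = 4/20.
After stage 1 the state is |-x⟩; P(|+y⟩) = |⟨+y|-x⟩|² = 1/2.
After stage 2 the state is |+y⟩; P(|-x⟩) = |⟨-x|+y⟩|² = 1/2.
Joint probability = 4/20 × 1/2 × 1/2 = 0.050.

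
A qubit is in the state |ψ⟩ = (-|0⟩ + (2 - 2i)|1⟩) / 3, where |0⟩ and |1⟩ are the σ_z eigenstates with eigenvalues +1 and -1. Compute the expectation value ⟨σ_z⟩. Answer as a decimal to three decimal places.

-0.778

⟨σ_z⟩ = |a|² - |b|² divided by |a|²+|b|², with a, b the |0⟩, |1⟩ amplitudes.
= (1 - 8)/9 = -7/9.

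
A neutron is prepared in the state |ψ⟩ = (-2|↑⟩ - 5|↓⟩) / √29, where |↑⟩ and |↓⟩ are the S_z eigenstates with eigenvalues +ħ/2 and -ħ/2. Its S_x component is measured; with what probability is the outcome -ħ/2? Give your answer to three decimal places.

0.155

|-x⟩ = (|↑⟩ - |↓⟩)/√2, so ⟨-x|ψ⟩ = (3) / (√2·√29).
P = |3|² / 58 = 9/58.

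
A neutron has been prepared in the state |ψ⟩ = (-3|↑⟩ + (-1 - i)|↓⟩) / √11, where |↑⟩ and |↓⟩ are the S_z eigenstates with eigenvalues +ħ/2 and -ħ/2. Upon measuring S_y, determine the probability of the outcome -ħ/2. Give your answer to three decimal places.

0.227

|-y⟩ = (|↑⟩ - i|↓⟩)/√2, so ⟨-y|ψ⟩ = (-2 - i) / (√2·√11).
P = |-2 - i|² / 22 = 5/22.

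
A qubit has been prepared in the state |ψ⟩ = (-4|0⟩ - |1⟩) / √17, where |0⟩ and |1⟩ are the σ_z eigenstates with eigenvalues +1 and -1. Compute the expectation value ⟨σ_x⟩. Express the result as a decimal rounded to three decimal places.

0.471

⟨σ_x⟩ = 2 Re(a* b)/(|a|²+|b|²) with a = -4, b = -1.
a* b = 4, so ⟨σ_x⟩ = 8/17.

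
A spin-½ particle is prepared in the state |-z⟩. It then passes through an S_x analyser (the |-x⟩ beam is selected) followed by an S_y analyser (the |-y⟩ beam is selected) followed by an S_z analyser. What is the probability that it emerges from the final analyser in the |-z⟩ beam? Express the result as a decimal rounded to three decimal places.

First analyser (S_x): from |-z⟩, P(|-x⟩) = 1/2.
After stage 1 the state is |-x⟩; P(|-y⟩) = |⟨-y|-x⟩|² = 1/2.
After stage 2 the state is |-y⟩; P(|-z⟩) = |⟨-z|-y⟩|² = 1/2.
Joint probability = 1/2 × 1/2 × 1/2 = 0.125.

0.125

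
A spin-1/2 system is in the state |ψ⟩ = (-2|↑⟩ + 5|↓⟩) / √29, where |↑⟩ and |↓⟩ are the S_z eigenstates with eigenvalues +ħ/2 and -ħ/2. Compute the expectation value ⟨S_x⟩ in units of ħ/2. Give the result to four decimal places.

-0.6897

⟨σ_x⟩ = 2 Re(a* b)/(|a|²+|b|²) with a = -2, b = 5.
a* b = -10, so ⟨σ_x⟩ = -20/29.
⟨S_x⟩ = (ħ/2)·⟨σ_x⟩.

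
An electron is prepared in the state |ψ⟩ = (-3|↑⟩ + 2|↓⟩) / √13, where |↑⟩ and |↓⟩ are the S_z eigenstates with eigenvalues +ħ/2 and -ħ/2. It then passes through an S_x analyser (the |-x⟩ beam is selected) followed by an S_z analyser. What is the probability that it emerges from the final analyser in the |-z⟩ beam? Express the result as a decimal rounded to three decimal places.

0.481

First analyser (S_x): P(|-x⟩) = |⟨-x|ψ⟩|² = 25/26.
After stage 1 the state is |-x⟩; P(|-z⟩) = |⟨-z|-x⟩|² = 1/2.
Joint probability = 25/26 × 1/2 = 0.481.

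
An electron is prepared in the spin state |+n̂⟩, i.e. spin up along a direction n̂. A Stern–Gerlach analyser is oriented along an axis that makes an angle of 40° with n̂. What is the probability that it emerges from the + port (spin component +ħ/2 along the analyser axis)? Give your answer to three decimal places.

0.883

For spin-½, the probability of finding spin-up along an axis at angle θ to the initial spin direction is cos²(θ/2); spin-down is sin²(θ/2).
θ = 40°, so P = cos²(20°) ≈ 0.883.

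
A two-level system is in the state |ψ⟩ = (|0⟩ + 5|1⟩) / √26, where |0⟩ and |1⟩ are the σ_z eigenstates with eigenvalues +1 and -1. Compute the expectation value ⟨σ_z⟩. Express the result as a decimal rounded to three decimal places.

-0.923

⟨σ_z⟩ = |a|² - |b|² divided by |a|²+|b|², with a, b the |0⟩, |1⟩ amplitudes.
= (1 - 25)/26 = -24/26.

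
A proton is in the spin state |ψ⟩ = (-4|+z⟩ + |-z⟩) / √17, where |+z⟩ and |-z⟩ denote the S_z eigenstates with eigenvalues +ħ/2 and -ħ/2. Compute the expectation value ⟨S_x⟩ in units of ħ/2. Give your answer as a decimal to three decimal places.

⟨σ_x⟩ = 2 Re(a* b)/(|a|²+|b|²) with a = -4, b = 1.
a* b = -4, so ⟨σ_x⟩ = -8/17.
⟨S_x⟩ = (ħ/2)·⟨σ_x⟩.

-0.471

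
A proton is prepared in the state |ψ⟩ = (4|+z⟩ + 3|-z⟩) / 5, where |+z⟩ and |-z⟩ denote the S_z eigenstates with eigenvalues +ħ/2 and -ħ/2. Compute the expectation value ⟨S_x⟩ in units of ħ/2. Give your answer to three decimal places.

0.960

⟨σ_x⟩ = 2 Re(a* b)/(|a|²+|b|²) with a = 4, b = 3.
a* b = 12, so ⟨σ_x⟩ = 24/25.
⟨S_x⟩ = (ħ/2)·⟨σ_x⟩.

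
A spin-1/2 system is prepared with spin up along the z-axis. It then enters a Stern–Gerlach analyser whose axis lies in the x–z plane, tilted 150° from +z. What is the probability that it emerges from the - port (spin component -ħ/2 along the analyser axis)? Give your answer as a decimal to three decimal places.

For spin-½, the probability of finding spin-up along an axis at angle θ to the initial spin direction is cos²(θ/2); spin-down is sin²(θ/2).
θ = 150°, so P = sin²(75°) ≈ 0.933.

0.933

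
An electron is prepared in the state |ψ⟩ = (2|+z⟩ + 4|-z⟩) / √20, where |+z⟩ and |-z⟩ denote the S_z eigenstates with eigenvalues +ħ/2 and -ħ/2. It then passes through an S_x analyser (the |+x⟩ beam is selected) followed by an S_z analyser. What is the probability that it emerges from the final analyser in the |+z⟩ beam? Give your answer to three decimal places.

First analyser (S_x): P(|+x⟩) = |⟨+x|ψ⟩|² = 36/40.
After stage 1 the state is |+x⟩; P(|+z⟩) = |⟨+z|+x⟩|² = 1/2.
Joint probability = 36/40 × 1/2 = 0.450.

0.450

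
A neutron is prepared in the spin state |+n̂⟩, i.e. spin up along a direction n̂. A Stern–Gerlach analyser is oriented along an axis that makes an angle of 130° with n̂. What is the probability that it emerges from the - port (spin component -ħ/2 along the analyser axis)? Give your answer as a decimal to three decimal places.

For spin-½, the probability of finding spin-up along an axis at angle θ to the initial spin direction is cos²(θ/2); spin-down is sin²(θ/2).
θ = 130°, so P = sin²(65°) ≈ 0.821.

0.821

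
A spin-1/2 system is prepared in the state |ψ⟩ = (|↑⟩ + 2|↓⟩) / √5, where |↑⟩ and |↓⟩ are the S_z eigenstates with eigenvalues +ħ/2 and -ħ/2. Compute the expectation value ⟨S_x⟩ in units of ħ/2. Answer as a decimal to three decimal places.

⟨σ_x⟩ = 2 Re(a* b)/(|a|²+|b|²) with a = 1, b = 2.
a* b = 2, so ⟨σ_x⟩ = 4/5.
⟨S_x⟩ = (ħ/2)·⟨σ_x⟩.

0.800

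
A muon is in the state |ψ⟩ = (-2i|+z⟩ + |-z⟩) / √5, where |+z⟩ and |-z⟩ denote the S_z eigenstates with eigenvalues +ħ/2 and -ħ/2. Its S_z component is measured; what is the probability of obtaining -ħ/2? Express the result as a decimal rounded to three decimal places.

0.200

The -ħ/2 outcome corresponds to |-z⟩. Its amplitude in |ψ⟩ is 1/√5.
P = |1|² / 5 = 1/5.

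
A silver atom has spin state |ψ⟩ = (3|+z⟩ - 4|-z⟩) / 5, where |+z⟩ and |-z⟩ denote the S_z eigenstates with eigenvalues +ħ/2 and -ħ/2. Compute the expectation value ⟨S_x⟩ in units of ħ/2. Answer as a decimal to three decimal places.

-0.960

⟨σ_x⟩ = 2 Re(a* b)/(|a|²+|b|²) with a = 3, b = -4.
a* b = -12, so ⟨σ_x⟩ = -24/25.
⟨S_x⟩ = (ħ/2)·⟨σ_x⟩.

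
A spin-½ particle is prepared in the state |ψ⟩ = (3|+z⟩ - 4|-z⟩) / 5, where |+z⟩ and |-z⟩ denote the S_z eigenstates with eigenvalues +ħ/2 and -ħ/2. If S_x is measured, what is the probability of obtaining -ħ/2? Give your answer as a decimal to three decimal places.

|-x⟩ = (|+z⟩ - |-z⟩)/√2, so ⟨-x|ψ⟩ = (7) / (√2·5).
P = |7|² / 50 = 49/50.

0.980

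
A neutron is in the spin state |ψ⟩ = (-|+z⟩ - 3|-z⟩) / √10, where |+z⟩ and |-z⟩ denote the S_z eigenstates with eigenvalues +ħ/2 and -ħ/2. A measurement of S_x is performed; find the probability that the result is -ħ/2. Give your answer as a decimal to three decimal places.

|-x⟩ = (|+z⟩ - |-z⟩)/√2, so ⟨-x|ψ⟩ = (2) / (√2·√10).
P = |2|² / 20 = 4/20.

0.200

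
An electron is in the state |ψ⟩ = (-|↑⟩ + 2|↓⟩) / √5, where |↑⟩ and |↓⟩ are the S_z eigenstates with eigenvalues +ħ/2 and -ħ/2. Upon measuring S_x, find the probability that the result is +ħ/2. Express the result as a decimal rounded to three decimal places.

|+x⟩ = (|↑⟩ + |↓⟩)/√2, so ⟨+x|ψ⟩ = (1) / (√2·√5).
P = |1|² / 10 = 1/10.

0.100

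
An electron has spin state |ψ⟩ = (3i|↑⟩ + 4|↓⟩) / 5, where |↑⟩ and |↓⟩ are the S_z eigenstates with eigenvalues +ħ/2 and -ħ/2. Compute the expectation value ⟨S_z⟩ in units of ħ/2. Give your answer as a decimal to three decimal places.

⟨σ_z⟩ = |a|² - |b|² divided by |a|²+|b|², with a, b the |↑⟩, |↓⟩ amplitudes.
= (9 - 16)/25 = -7/25.
⟨S_z⟩ = (ħ/2)·⟨σ_z⟩.

-0.280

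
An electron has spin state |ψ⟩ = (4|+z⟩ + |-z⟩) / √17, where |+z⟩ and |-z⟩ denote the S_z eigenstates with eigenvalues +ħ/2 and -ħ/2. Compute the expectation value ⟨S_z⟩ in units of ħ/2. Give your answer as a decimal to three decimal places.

0.882

⟨σ_z⟩ = |a|² - |b|² divided by |a|²+|b|², with a, b the |+z⟩, |-z⟩ amplitudes.
= (16 - 1)/17 = 15/17.
⟨S_z⟩ = (ħ/2)·⟨σ_z⟩.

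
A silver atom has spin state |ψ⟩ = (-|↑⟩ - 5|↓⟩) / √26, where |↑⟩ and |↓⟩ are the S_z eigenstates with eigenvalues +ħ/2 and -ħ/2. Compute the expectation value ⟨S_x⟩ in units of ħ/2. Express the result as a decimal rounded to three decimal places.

0.385

⟨σ_x⟩ = 2 Re(a* b)/(|a|²+|b|²) with a = -1, b = -5.
a* b = 5, so ⟨σ_x⟩ = 10/26.
⟨S_x⟩ = (ħ/2)·⟨σ_x⟩.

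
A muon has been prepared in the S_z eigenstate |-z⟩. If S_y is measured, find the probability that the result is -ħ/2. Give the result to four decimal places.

0.5000

In the S_z basis, |-z⟩ = |↓⟩ and |-y⟩ = (|↑⟩ - i|↓⟩)/√2.
|⟨-y|-z⟩|² = 1/2.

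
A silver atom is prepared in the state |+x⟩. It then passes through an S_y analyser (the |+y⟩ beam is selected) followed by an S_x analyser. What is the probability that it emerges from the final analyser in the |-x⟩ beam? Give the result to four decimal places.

First analyser (S_y): from |+x⟩, P(|+y⟩) = 1/2.
After stage 1 the state is |+y⟩; P(|-x⟩) = |⟨-x|+y⟩|² = 1/2.
Joint probability = 1/2 × 1/2 = 0.2500.

0.2500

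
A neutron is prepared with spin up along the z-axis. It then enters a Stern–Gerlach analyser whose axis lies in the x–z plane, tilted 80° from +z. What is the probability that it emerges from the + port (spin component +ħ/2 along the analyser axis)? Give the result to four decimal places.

0.5868

For spin-½, the probability of finding spin-up along an axis at angle θ to the initial spin direction is cos²(θ/2); spin-down is sin²(θ/2).
θ = 80°, so P = cos²(40°) ≈ 0.5868.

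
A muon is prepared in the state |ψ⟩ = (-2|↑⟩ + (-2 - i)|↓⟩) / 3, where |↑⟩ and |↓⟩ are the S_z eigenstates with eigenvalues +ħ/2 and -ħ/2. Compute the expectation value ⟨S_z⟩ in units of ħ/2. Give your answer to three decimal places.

⟨σ_z⟩ = |a|² - |b|² divided by |a|²+|b|², with a, b the |↑⟩, |↓⟩ amplitudes.
= (4 - 5)/9 = -1/9.
⟨S_z⟩ = (ħ/2)·⟨σ_z⟩.

-0.111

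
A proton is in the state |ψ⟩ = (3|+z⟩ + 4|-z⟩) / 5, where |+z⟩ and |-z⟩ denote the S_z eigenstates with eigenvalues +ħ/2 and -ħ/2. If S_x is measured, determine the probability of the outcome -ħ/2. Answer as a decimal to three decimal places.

0.020

|-x⟩ = (|+z⟩ - |-z⟩)/√2, so ⟨-x|ψ⟩ = (-1) / (√2·5).
P = |-1|² / 50 = 1/50.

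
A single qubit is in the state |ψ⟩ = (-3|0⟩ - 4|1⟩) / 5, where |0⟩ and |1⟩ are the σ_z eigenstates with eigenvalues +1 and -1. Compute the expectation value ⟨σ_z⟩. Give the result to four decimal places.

-0.2800

⟨σ_z⟩ = |a|² - |b|² divided by |a|²+|b|², with a, b the |0⟩, |1⟩ amplitudes.
= (9 - 16)/25 = -7/25.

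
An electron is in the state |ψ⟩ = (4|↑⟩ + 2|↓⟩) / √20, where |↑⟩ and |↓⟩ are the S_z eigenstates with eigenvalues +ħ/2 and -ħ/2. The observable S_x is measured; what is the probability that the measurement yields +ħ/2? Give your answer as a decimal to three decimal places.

|+x⟩ = (|↑⟩ + |↓⟩)/√2, so ⟨+x|ψ⟩ = (6) / (√2·√20).
P = |6|² / 40 = 36/40.

0.900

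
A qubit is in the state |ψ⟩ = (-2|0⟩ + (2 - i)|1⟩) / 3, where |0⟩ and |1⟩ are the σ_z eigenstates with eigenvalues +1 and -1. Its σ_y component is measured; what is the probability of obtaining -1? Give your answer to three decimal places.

|-y⟩ = (|0⟩ - i|1⟩)/√2, so ⟨-y|ψ⟩ = (-1 + 2i) / (√2·3).
P = |-1 + 2i|² / 18 = 5/18.

0.278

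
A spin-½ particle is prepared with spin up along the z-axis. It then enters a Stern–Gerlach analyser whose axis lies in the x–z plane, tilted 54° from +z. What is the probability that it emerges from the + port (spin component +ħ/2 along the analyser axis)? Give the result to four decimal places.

0.7939

For spin-½, the probability of finding spin-up along an axis at angle θ to the initial spin direction is cos²(θ/2); spin-down is sin²(θ/2).
θ = 54°, so P = cos²(27°) ≈ 0.7939.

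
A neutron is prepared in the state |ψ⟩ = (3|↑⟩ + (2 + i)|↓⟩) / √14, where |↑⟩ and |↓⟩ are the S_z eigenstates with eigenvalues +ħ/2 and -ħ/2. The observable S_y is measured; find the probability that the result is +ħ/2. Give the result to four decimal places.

0.7143

|+y⟩ = (|↑⟩ + i|↓⟩)/√2, so ⟨+y|ψ⟩ = (4 - 2i) / (√2·√14).
P = |4 - 2i|² / 28 = 20/28.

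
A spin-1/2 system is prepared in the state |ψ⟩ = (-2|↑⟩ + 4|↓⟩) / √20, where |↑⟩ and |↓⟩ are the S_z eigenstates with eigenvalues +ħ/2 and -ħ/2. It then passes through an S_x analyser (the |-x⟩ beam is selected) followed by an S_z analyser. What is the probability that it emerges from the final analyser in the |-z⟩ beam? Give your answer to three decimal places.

First analyser (S_x): P(|-x⟩) = |⟨-x|ψ⟩|² = 36/40.
After stage 1 the state is |-x⟩; P(|-z⟩) = |⟨-z|-x⟩|² = 1/2.
Joint probability = 36/40 × 1/2 = 0.450.

0.450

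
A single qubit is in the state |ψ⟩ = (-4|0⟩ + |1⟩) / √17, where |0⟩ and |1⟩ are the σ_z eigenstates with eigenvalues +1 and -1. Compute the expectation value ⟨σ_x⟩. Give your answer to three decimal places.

-0.471

⟨σ_x⟩ = 2 Re(a* b)/(|a|²+|b|²) with a = -4, b = 1.
a* b = -4, so ⟨σ_x⟩ = -8/17.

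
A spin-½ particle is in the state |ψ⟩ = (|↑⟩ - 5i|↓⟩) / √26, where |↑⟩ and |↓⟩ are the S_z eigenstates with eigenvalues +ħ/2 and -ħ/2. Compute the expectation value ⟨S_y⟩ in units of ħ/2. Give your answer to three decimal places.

-0.385

⟨σ_y⟩ = 2 Im(a* b)/(|a|²+|b|²) with a = 1, b = -5i.
a* b = -5i, so ⟨σ_y⟩ = -10/26.
⟨S_y⟩ = (ħ/2)·⟨σ_y⟩.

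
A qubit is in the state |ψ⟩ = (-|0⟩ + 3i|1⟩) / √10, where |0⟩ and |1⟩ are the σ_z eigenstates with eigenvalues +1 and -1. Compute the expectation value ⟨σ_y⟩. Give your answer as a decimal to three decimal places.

-0.600

⟨σ_y⟩ = 2 Im(a* b)/(|a|²+|b|²) with a = -1, b = 3i.
a* b = -3i, so ⟨σ_y⟩ = -6/10.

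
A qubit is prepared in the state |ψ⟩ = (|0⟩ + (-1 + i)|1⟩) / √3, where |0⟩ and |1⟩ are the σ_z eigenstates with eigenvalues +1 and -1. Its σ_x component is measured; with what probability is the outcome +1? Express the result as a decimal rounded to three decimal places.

0.167

|+x⟩ = (|0⟩ + |1⟩)/√2, so ⟨+x|ψ⟩ = (i) / (√2·√3).
P = |i|² / 6 = 1/6.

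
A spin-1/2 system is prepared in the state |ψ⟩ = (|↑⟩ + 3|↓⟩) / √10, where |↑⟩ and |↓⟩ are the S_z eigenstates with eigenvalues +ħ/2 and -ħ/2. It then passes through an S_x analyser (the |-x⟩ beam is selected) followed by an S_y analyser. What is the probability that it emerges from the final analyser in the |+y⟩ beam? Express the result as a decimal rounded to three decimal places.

First analyser (S_x): P(|-x⟩) = |⟨-x|ψ⟩|² = 4/20.
After stage 1 the state is |-x⟩; P(|+y⟩) = |⟨+y|-x⟩|² = 1/2.
Joint probability = 4/20 × 1/2 = 0.100.

0.100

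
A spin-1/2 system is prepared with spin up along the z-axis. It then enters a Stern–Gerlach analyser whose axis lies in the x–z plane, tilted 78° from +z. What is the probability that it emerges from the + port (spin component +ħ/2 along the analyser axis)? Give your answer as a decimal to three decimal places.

For spin-½, the probability of finding spin-up along an axis at angle θ to the initial spin direction is cos²(θ/2); spin-down is sin²(θ/2).
θ = 78°, so P = cos²(39°) ≈ 0.604.

0.604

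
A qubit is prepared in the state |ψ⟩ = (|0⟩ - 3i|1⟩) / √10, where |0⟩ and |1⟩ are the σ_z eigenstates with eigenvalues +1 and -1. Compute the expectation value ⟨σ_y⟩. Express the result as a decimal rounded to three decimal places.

-0.600

⟨σ_y⟩ = 2 Im(a* b)/(|a|²+|b|²) with a = 1, b = -3i.
a* b = -3i, so ⟨σ_y⟩ = -6/10.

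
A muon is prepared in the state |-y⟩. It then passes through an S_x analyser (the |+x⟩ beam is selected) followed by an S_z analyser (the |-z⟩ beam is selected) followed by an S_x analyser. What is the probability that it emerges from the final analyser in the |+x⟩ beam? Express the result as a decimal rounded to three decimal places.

First analyser (S_x): from |-y⟩, P(|+x⟩) = 1/2.
After stage 1 the state is |+x⟩; P(|-z⟩) = |⟨-z|+x⟩|² = 1/2.
After stage 2 the state is |-z⟩; P(|+x⟩) = |⟨+x|-z⟩|² = 1/2.
Joint probability = 1/2 × 1/2 × 1/2 = 0.125.

0.125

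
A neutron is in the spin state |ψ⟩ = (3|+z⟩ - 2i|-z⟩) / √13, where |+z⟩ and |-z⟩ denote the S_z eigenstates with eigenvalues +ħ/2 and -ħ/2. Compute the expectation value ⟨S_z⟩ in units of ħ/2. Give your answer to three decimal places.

⟨σ_z⟩ = |a|² - |b|² divided by |a|²+|b|², with a, b the |+z⟩, |-z⟩ amplitudes.
= (9 - 4)/13 = 5/13.
⟨S_z⟩ = (ħ/2)·⟨σ_z⟩.

0.385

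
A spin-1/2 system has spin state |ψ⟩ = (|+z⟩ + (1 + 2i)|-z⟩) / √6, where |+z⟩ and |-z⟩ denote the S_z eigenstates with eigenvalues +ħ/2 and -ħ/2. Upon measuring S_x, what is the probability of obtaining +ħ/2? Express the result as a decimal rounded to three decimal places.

|+x⟩ = (|+z⟩ + |-z⟩)/√2, so ⟨+x|ψ⟩ = (2 + 2i) / (√2·√6).
P = |2 + 2i|² / 12 = 8/12.

0.667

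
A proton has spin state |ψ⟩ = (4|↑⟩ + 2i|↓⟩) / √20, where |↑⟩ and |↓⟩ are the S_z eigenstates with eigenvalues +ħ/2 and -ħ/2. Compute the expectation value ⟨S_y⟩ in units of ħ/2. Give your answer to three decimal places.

⟨σ_y⟩ = 2 Im(a* b)/(|a|²+|b|²) with a = 4, b = 2i.
a* b = 8i, so ⟨σ_y⟩ = 16/20.
⟨S_y⟩ = (ħ/2)·⟨σ_y⟩.

0.800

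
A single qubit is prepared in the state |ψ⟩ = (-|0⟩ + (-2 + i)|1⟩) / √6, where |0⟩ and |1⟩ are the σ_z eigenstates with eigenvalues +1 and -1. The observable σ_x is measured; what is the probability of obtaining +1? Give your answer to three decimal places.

0.833

|+x⟩ = (|0⟩ + |1⟩)/√2, so ⟨+x|ψ⟩ = (-3 + i) / (√2·√6).
P = |-3 + i|² / 12 = 10/12.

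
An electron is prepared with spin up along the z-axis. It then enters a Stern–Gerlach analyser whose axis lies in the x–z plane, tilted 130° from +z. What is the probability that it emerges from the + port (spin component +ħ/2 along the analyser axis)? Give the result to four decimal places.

For spin-½, the probability of finding spin-up along an axis at angle θ to the initial spin direction is cos²(θ/2); spin-down is sin²(θ/2).
θ = 130°, so P = cos²(65°) ≈ 0.1786.

0.1786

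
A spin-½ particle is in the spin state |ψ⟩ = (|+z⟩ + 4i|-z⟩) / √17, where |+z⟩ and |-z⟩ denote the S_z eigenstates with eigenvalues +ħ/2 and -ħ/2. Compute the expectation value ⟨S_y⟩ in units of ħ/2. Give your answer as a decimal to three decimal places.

0.471

⟨σ_y⟩ = 2 Im(a* b)/(|a|²+|b|²) with a = 1, b = 4i.
a* b = 4i, so ⟨σ_y⟩ = 8/17.
⟨S_y⟩ = (ħ/2)·⟨σ_y⟩.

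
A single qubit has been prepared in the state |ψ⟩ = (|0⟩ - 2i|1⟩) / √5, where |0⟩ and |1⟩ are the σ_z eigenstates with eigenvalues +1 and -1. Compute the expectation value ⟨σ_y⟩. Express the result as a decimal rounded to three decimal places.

-0.800

⟨σ_y⟩ = 2 Im(a* b)/(|a|²+|b|²) with a = 1, b = -2i.
a* b = -2i, so ⟨σ_y⟩ = -4/5.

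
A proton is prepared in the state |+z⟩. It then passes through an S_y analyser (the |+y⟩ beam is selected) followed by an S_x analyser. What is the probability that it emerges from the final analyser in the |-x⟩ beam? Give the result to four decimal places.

First analyser (S_y): from |+z⟩, P(|+y⟩) = 1/2.
After stage 1 the state is |+y⟩; P(|-x⟩) = |⟨-x|+y⟩|² = 1/2.
Joint probability = 1/2 × 1/2 = 0.2500.

0.2500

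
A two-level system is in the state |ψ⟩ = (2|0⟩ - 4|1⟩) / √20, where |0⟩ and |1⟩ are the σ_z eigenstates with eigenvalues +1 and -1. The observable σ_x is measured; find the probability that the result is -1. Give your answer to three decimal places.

|-x⟩ = (|0⟩ - |1⟩)/√2, so ⟨-x|ψ⟩ = (6) / (√2·√20).
P = |6|² / 40 = 36/40.

0.900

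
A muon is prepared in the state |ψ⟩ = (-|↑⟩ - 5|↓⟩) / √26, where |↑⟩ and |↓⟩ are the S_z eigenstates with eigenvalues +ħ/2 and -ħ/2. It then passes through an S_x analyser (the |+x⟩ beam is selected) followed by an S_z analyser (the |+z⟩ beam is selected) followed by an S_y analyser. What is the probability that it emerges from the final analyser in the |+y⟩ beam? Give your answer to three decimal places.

0.173

First analyser (S_x): P(|+x⟩) = |⟨+x|ψ⟩|² = 36/52.
After stage 1 the state is |+x⟩; P(|+z⟩) = |⟨+z|+x⟩|² = 1/2.
After stage 2 the state is |+z⟩; P(|+y⟩) = |⟨+y|+z⟩|² = 1/2.
Joint probability = 36/52 × 1/2 × 1/2 = 0.173.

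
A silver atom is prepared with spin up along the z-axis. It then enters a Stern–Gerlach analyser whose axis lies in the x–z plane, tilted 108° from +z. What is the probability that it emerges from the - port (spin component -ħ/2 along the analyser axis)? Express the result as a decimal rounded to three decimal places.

0.655

For spin-½, the probability of finding spin-up along an axis at angle θ to the initial spin direction is cos²(θ/2); spin-down is sin²(θ/2).
θ = 108°, so P = sin²(54°) ≈ 0.655.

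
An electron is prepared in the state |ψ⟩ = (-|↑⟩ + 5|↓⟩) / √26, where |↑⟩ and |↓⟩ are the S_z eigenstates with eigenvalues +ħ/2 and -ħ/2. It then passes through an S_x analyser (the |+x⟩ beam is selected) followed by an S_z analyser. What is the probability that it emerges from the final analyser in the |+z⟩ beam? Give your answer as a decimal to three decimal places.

First analyser (S_x): P(|+x⟩) = |⟨+x|ψ⟩|² = 16/52.
After stage 1 the state is |+x⟩; P(|+z⟩) = |⟨+z|+x⟩|² = 1/2.
Joint probability = 16/52 × 1/2 = 0.154.

0.154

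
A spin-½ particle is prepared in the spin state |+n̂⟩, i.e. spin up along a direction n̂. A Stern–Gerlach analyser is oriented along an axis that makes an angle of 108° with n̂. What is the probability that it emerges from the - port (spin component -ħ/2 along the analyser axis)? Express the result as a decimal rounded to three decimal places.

For spin-½, the probability of finding spin-up along an axis at angle θ to the initial spin direction is cos²(θ/2); spin-down is sin²(θ/2).
θ = 108°, so P = sin²(54°) ≈ 0.655.

0.655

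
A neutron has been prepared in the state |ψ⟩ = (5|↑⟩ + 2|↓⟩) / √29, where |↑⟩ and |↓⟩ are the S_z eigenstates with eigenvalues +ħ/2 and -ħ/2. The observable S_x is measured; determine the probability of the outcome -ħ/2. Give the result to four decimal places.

|-x⟩ = (|↑⟩ - |↓⟩)/√2, so ⟨-x|ψ⟩ = (3) / (√2·√29).
P = |3|² / 58 = 9/58.

0.1552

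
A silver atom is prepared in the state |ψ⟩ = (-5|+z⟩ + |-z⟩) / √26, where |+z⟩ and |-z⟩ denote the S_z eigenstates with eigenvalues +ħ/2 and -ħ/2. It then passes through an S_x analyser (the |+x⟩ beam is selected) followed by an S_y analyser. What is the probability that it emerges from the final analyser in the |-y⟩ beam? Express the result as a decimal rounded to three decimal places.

0.154

First analyser (S_x): P(|+x⟩) = |⟨+x|ψ⟩|² = 16/52.
After stage 1 the state is |+x⟩; P(|-y⟩) = |⟨-y|+x⟩|² = 1/2.
Joint probability = 16/52 × 1/2 = 0.154.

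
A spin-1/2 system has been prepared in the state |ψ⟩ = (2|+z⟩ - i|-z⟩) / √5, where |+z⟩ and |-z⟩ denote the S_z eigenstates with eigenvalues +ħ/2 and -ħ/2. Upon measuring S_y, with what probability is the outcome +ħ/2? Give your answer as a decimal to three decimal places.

0.100

|+y⟩ = (|+z⟩ + i|-z⟩)/√2, so ⟨+y|ψ⟩ = (1) / (√2·√5).
P = |1|² / 10 = 1/10.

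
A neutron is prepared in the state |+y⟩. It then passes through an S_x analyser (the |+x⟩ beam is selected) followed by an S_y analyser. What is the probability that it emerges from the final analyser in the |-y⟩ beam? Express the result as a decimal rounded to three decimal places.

0.250

First analyser (S_x): from |+y⟩, P(|+x⟩) = 1/2.
After stage 1 the state is |+x⟩; P(|-y⟩) = |⟨-y|+x⟩|² = 1/2.
Joint probability = 1/2 × 1/2 = 0.250.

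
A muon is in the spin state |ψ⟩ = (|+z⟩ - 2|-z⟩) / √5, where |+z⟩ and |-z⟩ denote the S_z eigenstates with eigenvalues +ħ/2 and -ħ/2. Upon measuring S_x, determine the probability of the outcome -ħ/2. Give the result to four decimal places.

0.9000

|-x⟩ = (|+z⟩ - |-z⟩)/√2, so ⟨-x|ψ⟩ = (3) / (√2·√5).
P = |3|² / 10 = 9/10.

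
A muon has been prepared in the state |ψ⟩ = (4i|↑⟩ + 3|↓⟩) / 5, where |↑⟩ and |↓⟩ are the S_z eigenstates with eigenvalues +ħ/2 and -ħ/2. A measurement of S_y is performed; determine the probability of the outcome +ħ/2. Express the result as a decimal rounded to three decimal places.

|+y⟩ = (|↑⟩ + i|↓⟩)/√2, so ⟨+y|ψ⟩ = (i) / (√2·5).
P = |i|² / 50 = 1/50.

0.020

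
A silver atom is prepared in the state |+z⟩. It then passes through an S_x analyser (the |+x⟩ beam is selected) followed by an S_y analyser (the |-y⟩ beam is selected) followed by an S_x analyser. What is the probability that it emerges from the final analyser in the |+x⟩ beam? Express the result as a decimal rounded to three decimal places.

First analyser (S_x): from |+z⟩, P(|+x⟩) = 1/2.
After stage 1 the state is |+x⟩; P(|-y⟩) = |⟨-y|+x⟩|² = 1/2.
After stage 2 the state is |-y⟩; P(|+x⟩) = |⟨+x|-y⟩|² = 1/2.
Joint probability = 1/2 × 1/2 × 1/2 = 0.125.

0.125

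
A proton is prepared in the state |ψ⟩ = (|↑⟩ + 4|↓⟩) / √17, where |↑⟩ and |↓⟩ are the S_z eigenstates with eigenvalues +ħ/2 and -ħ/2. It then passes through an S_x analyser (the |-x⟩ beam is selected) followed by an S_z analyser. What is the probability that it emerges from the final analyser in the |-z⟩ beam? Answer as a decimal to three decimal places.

0.132

First analyser (S_x): P(|-x⟩) = |⟨-x|ψ⟩|² = 9/34.
After stage 1 the state is |-x⟩; P(|-z⟩) = |⟨-z|-x⟩|² = 1/2.
Joint probability = 9/34 × 1/2 = 0.132.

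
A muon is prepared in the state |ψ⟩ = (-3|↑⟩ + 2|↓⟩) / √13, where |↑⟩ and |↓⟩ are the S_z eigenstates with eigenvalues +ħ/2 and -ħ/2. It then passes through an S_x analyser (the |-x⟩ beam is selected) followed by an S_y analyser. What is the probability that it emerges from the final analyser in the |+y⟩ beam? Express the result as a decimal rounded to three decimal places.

First analyser (S_x): P(|-x⟩) = |⟨-x|ψ⟩|² = 25/26.
After stage 1 the state is |-x⟩; P(|+y⟩) = |⟨+y|-x⟩|² = 1/2.
Joint probability = 25/26 × 1/2 = 0.481.

0.481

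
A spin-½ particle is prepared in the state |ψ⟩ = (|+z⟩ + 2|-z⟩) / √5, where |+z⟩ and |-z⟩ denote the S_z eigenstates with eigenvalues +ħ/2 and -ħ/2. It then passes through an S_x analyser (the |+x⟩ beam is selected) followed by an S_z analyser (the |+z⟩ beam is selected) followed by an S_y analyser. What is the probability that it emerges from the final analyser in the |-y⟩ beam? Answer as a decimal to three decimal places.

0.225

First analyser (S_x): P(|+x⟩) = |⟨+x|ψ⟩|² = 9/10.
After stage 1 the state is |+x⟩; P(|+z⟩) = |⟨+z|+x⟩|² = 1/2.
After stage 2 the state is |+z⟩; P(|-y⟩) = |⟨-y|+z⟩|² = 1/2.
Joint probability = 9/10 × 1/2 × 1/2 = 0.225.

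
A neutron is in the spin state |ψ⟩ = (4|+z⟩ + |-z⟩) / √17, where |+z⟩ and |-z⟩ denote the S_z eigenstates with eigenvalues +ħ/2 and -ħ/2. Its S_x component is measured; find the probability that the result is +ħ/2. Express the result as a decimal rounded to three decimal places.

0.735

|+x⟩ = (|+z⟩ + |-z⟩)/√2, so ⟨+x|ψ⟩ = (5) / (√2·√17).
P = |5|² / 34 = 25/34.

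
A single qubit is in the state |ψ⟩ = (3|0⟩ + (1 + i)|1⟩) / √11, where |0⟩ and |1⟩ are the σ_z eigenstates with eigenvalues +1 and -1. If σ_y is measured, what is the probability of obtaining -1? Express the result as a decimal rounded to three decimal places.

0.227

|-y⟩ = (|0⟩ - i|1⟩)/√2, so ⟨-y|ψ⟩ = (2 + i) / (√2·√11).
P = |2 + i|² / 22 = 5/22.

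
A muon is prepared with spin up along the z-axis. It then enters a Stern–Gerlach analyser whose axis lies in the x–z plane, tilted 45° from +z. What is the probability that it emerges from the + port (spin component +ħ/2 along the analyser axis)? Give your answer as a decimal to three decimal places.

0.854

For spin-½, the probability of finding spin-up along an axis at angle θ to the initial spin direction is cos²(θ/2); spin-down is sin²(θ/2).
θ = 45°, so P = cos²(22.5°) ≈ 0.854.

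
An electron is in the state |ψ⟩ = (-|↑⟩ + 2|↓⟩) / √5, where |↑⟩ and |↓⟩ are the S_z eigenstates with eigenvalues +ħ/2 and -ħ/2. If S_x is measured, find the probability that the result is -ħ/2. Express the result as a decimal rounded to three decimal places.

0.900

|-x⟩ = (|↑⟩ - |↓⟩)/√2, so ⟨-x|ψ⟩ = (-3) / (√2·√5).
P = |-3|² / 10 = 9/10.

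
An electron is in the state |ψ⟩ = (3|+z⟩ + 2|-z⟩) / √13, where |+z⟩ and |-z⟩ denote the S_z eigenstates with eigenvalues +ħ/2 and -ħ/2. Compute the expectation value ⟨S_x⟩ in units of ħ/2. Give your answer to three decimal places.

0.923

⟨σ_x⟩ = 2 Re(a* b)/(|a|²+|b|²) with a = 3, b = 2.
a* b = 6, so ⟨σ_x⟩ = 12/13.
⟨S_x⟩ = (ħ/2)·⟨σ_x⟩.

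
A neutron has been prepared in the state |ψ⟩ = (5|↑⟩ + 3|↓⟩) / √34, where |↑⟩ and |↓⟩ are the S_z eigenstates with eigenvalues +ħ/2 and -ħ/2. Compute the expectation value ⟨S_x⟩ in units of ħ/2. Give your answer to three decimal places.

0.882

⟨σ_x⟩ = 2 Re(a* b)/(|a|²+|b|²) with a = 5, b = 3.
a* b = 15, so ⟨σ_x⟩ = 30/34.
⟨S_x⟩ = (ħ/2)·⟨σ_x⟩.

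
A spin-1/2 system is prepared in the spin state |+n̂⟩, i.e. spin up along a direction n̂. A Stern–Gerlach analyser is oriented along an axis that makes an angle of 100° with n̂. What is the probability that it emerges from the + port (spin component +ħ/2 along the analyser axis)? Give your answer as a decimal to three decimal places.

0.413

For spin-½, the probability of finding spin-up along an axis at angle θ to the initial spin direction is cos²(θ/2); spin-down is sin²(θ/2).
θ = 100°, so P = cos²(50°) ≈ 0.413.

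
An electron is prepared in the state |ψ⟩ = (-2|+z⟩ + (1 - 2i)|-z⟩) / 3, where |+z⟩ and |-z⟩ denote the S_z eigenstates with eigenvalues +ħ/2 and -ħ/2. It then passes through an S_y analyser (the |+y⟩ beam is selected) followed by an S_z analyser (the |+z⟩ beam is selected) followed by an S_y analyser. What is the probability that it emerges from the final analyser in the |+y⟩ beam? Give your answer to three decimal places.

0.236

First analyser (S_y): P(|+y⟩) = |⟨+y|ψ⟩|² = 17/18.
After stage 1 the state is |+y⟩; P(|+z⟩) = |⟨+z|+y⟩|² = 1/2.
After stage 2 the state is |+z⟩; P(|+y⟩) = |⟨+y|+z⟩|² = 1/2.
Joint probability = 17/18 × 1/2 × 1/2 = 0.236.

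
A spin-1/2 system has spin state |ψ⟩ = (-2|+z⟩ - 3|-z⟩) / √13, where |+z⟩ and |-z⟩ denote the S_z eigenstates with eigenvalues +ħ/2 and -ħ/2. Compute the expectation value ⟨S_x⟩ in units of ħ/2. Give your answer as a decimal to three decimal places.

⟨σ_x⟩ = 2 Re(a* b)/(|a|²+|b|²) with a = -2, b = -3.
a* b = 6, so ⟨σ_x⟩ = 12/13.
⟨S_x⟩ = (ħ/2)·⟨σ_x⟩.

0.923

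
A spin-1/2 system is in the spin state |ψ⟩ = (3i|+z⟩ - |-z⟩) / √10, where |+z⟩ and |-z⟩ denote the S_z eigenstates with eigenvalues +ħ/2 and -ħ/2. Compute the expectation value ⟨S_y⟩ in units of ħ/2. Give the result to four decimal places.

⟨σ_y⟩ = 2 Im(a* b)/(|a|²+|b|²) with a = 3i, b = -1.
a* b = 3i, so ⟨σ_y⟩ = 6/10.
⟨S_y⟩ = (ħ/2)·⟨σ_y⟩.

0.6000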